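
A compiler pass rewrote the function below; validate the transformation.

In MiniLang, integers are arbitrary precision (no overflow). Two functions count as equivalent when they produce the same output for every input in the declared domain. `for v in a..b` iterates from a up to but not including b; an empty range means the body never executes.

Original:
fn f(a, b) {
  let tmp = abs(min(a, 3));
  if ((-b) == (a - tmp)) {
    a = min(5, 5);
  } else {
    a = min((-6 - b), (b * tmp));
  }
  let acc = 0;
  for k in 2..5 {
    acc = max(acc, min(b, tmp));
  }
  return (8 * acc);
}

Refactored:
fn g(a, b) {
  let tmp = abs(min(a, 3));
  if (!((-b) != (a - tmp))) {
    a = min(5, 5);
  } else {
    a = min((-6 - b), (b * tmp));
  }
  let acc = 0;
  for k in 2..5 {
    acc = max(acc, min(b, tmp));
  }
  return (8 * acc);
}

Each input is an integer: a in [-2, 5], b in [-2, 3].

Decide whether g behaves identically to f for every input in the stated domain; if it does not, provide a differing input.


This is a faithful refactor — comparison usage differs, plus boolean connective usage differs, but the computed results match everywhere.
As a probe, take a=-1, b=-2: f runs tmp := 1 | ((-b) == (a - tmp)): false | a := -4 | acc := 0 | iter k=2: | acc := 0 | iter k=3: | acc := 0 | iter k=4: | acc := 0 | result 0; g runs tmp := 1 | (!((-b) != (a - tmp))): false | a := -4 | acc := 0 | iter k=2: | acc := 0 | iter k=3: | acc := 0 | iter k=4: | acc := 0 | result 0; both end at 0.
Every one of the 48 inputs gives matching results.
verdict: equivalent


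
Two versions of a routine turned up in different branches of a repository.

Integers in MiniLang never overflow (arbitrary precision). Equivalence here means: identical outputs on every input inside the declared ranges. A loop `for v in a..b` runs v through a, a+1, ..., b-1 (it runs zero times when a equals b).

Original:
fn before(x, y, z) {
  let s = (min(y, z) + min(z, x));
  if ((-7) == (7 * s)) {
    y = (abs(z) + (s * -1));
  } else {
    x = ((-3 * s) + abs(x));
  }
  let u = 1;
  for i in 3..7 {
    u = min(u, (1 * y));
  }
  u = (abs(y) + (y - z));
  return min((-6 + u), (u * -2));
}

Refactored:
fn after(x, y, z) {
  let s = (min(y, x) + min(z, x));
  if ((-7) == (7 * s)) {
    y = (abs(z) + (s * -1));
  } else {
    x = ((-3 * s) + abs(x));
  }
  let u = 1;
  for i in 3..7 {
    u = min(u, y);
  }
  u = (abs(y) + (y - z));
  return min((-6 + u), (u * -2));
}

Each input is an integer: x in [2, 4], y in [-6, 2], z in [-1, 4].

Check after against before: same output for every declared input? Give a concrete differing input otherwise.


Evaluate both at x=2, y=0, z=-1.
before: s = -2; ((-7) == (7 * s)) -> false; x = 8; u = 1; [i=3]; u = 0; [i=4]; u = 0; [i=5]; u = 0; [i=6]; u = 0; u = 1; return -5
after: s = -1; ((-7) == (7 * s)) -> true; y = 2; u = 1; [i=3]; u = 1; [i=4]; u = 1; [i=5]; u = 1; [i=6]; u = 1; u = 5; return -10
-5 and -10 differ, so these are not the same function on this domain.
verdict: not equivalent; witness: x=2, y=0, z=-1


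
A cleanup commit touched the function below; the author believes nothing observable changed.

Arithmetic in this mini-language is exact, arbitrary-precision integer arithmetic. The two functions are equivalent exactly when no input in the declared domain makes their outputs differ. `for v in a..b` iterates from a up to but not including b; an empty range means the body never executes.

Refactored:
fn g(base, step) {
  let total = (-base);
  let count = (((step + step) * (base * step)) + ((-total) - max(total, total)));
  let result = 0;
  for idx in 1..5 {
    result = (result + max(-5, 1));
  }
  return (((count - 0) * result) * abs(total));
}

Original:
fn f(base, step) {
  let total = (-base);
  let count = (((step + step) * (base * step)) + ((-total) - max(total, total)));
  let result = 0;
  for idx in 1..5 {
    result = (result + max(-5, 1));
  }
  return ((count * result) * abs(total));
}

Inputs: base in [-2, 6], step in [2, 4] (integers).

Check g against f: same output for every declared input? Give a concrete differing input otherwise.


Equivalent — the differences include constant usage differs, arithmetic usage differs, yet no declared input distinguishes the two.
Tracing base=5, step=3: f: total = -5; count = 100; result = 0; [idx=1]; result = 1; [idx=2]; result = 2; [idx=3]; result = 3; [idx=4]; result = 4; return 2000 | g: total = -5; count = 100; result = 0; [idx=1]; result = 1; [idx=2]; result = 2; [idx=3]; result = 3; [idx=4]; result = 4; return 2000 — matching result 2000.
Sweeping the whole domain (27 inputs) finds no disagreement.
verdict: equivalent


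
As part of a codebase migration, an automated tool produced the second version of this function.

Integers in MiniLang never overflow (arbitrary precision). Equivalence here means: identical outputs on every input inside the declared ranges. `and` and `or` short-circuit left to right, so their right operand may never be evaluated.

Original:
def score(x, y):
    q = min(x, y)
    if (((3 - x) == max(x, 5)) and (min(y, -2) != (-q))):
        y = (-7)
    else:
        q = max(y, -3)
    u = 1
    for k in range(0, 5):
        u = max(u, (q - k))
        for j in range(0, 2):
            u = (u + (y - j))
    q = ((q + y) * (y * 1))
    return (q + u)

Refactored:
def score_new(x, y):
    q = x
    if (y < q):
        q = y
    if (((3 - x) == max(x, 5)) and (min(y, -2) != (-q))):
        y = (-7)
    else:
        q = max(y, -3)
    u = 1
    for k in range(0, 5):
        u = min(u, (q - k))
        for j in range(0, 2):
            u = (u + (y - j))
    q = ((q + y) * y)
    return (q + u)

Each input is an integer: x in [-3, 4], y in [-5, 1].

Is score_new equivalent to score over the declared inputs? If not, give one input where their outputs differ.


Run the pair on x=-3, y=-5.
score: q=-5, then (((3 - x) == max(x, 5)) and (min(y, -2) != (-q))) is false, then q=-3, then u=1, then (k=0), then u=1, then (j=0), then u=-4, then (j=1), then u=-10, then (k=1), then u=-4, then (j=0), then u=-9, then (j=1), then u=-15, then (k=2), then u=-5, then (j=0), then u=-10, then (j=1), then u=-16, then (k=3), then u=-6, then (j=0), then u=-11, then (j=1), then u=-17, then (k=4), then u=-7, then (j=0), then u=-12, then (j=1), then u=-18, then q=40, then returns 22
score_new: q=-3, then (y < q) is true, then q=-5, then (((3 - x) == max(x, 5)) and (min(y, -2) != (-q))) is false, then q=-3, then u=1, then (k=0), then u=-3, then (j=0), then u=-8, then (j=1), then u=-14, then (k=1), then u=-14, then (j=0), then u=-19, then (j=1), then u=-25, then (k=2), then u=-25, then (j=0), then u=-30, then (j=1), then u=-36, then (k=3), then u=-36, then (j=0), then u=-41, then (j=1), then u=-47, then (k=4), then u=-47, then (j=0), then u=-52, then (j=1), then u=-58, then q=40, then returns -18
22 vs -18 — the two versions disagree here.
verdict: not equivalent; witness: x=-3, y=-5


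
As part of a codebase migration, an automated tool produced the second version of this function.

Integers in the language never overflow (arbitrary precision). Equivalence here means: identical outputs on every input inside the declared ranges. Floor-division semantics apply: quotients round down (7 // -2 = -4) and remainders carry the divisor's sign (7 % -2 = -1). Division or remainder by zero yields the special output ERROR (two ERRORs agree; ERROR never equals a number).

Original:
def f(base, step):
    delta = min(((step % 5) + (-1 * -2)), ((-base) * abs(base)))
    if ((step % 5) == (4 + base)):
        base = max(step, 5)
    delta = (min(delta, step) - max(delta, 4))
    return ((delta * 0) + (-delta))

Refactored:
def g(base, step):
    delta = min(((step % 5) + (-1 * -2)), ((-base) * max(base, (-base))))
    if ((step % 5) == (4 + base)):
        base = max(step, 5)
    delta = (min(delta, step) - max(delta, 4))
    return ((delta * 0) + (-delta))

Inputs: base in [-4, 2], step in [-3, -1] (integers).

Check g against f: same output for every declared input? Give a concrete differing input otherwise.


The two versions differ — the changes include min/max/abs usage differs.
As a probe, take base=2, step=-2: f runs delta becomes -4; next ((step % 5) == (4 + base)) evaluates to false; next delta becomes -8; next final value 8; g runs delta becomes -4; next ((step % 5) == (4 + base)) evaluates to false; next delta becomes -8; next final value 8; both end at 8.
Every one of the 21 inputs gives matching results.
verdict: equivalent


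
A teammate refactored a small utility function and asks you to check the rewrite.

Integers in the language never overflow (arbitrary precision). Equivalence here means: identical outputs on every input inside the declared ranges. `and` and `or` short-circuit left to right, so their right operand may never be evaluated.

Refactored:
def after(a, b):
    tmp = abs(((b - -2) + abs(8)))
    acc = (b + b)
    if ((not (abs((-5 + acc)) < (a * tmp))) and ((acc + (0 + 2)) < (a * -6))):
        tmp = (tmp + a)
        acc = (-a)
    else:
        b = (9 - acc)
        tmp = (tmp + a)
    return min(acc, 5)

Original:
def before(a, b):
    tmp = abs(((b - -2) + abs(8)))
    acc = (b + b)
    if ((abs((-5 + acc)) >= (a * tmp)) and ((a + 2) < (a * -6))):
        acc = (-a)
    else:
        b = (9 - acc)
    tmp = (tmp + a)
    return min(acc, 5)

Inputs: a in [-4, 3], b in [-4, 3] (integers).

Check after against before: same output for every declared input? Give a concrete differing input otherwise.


There is a counterexample at a=-1, b=2: 1 on one side, 4 on the other.
before: tmp = 12; acc = 4; ((abs((-5 + acc)) >= (a * tmp)) and ((a + 2) < (a * -6))) -> true; acc = 1; tmp = 11; return 1
after: tmp = 12; acc = 4; ((not (abs((-5 + acc)) < (a * tmp))) and ((acc + (0 + 2)) < (a * -6))) -> false; b = 5; tmp = 11; return 4
verdict: not equivalent; witness: a=-1, b=2


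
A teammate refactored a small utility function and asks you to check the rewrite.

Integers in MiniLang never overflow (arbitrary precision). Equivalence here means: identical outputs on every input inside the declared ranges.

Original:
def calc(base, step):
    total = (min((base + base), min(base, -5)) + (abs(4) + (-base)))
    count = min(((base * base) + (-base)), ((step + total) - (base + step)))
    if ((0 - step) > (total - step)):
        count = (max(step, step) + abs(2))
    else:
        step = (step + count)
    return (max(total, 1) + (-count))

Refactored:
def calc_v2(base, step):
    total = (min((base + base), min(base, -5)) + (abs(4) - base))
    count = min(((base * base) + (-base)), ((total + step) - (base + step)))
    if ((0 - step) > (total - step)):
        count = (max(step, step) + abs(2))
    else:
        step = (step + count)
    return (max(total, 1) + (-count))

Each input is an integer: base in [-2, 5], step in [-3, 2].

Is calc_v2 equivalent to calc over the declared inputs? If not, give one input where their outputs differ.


Comparing the listings, the differences include: arithmetic usage differs.
One worked example (base=0, step=-2) — calc: total := -1 | count := -1 | ((0 - step) > (total - step)): true | count := 0 | result 1; calc_v2: total := -1 | count := -1 | ((0 - step) > (total - step)): true | count := 0 | result 1; agreement on 1.
Checked all 48 inputs in the declared domain: the outputs agree on every one.
verdict: equivalent


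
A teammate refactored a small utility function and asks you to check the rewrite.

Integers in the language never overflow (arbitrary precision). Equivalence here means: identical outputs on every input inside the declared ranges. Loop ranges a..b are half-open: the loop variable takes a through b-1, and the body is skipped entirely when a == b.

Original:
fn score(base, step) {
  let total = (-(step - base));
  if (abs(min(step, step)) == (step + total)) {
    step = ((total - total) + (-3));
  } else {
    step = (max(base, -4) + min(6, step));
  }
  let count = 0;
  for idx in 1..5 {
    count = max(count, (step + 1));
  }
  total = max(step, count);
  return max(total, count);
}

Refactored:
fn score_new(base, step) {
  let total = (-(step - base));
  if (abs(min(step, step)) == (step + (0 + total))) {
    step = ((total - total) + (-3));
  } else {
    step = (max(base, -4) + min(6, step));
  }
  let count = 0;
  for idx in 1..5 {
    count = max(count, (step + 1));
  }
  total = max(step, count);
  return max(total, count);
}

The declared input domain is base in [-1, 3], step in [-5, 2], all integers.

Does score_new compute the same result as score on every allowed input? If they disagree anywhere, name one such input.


The two are interchangeable: arithmetic usage differs; also constant usage differs, and every declared input agrees.
Tracing base=2, step=-3: score: total = 5; (abs(min(step, step)) == (step + total)) -> false; step = -1; count = 0; [idx=1]; count = 0; [idx=2]; count = 0; [idx=3]; count = 0; [idx=4]; count = 0; total = 0; return 0 | score_new: total = 5; (abs(min(step, step)) == (step + (0 + total))) -> false; step = -1; count = 0; [idx=1]; count = 0; [idx=2]; count = 0; [idx=3]; count = 0; [idx=4]; count = 0; total = 0; return 0 — matching result 0.
Across all 40 domain points the two functions coincide.
verdict: equivalent


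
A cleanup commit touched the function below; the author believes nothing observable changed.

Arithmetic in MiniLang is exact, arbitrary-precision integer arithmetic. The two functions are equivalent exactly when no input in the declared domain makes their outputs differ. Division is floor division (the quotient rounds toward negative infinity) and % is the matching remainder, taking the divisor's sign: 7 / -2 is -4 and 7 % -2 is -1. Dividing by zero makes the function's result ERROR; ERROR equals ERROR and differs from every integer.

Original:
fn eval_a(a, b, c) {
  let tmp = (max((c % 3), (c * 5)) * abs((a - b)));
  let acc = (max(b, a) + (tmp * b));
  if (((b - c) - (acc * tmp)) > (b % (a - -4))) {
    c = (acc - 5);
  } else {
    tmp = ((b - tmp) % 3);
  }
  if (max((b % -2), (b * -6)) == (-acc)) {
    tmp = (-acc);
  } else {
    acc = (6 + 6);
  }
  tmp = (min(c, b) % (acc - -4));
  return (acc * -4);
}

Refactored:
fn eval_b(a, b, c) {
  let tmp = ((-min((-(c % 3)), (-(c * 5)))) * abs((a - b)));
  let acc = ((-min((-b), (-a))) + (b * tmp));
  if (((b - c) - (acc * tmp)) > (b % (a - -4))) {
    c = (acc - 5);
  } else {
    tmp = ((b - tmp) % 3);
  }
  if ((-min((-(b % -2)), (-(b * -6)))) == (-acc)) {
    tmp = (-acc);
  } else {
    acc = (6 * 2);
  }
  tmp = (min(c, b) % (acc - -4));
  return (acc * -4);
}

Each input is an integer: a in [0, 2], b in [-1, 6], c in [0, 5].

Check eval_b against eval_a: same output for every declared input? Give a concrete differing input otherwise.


Differences: min/max/abs usage differs, and arithmetic usage differs, and constant usage differs — yet all 144 inputs agree.
verdict: equivalent


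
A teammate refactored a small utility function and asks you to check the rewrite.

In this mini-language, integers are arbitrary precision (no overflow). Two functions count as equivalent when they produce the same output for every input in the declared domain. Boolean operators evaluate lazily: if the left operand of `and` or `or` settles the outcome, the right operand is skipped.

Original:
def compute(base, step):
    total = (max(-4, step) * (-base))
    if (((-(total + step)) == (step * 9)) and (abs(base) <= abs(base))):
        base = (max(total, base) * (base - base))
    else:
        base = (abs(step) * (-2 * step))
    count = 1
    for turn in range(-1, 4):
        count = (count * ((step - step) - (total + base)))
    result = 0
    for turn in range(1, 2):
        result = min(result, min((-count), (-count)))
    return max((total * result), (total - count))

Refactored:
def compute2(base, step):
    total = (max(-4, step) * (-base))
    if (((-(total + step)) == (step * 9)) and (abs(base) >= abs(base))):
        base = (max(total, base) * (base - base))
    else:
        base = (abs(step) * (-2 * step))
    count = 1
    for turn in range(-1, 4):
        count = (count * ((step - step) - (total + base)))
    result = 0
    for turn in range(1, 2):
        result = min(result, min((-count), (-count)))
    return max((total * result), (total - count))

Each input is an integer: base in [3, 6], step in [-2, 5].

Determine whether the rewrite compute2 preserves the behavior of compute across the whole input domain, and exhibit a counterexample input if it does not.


Equivalent — the differences include comparison usage differs, yet no declared input distinguishes the two.
As a probe, take base=5, step=2: compute runs total=-10, then (((-(total + step)) == (step * 9)) and (abs(base) <= abs(base))) is false, then base=-8, then count=1, then (turn=-1), then count=18, then (turn=0), then count=324, then (turn=1), then count=5832, then (turn=2), then count=104976, then (turn=3), then count=1889568, then result=0, then (turn=1), then result=-1889568, then returns 18895680; compute2 runs total=-10, then (((-(total + step)) == (step * 9)) and (abs(base) >= abs(base))) is false, then base=-8, then count=1, then (turn=-1), then count=18, then (turn=0), then count=324, then (turn=1), then count=5832, then (turn=2), then count=104976, then (turn=3), then count=1889568, then result=0, then (turn=1), then result=-1889568, then returns 18895680; both end at 18895680.
Checked all 32 inputs in the declared domain: the outputs agree on every one.
verdict: equivalent


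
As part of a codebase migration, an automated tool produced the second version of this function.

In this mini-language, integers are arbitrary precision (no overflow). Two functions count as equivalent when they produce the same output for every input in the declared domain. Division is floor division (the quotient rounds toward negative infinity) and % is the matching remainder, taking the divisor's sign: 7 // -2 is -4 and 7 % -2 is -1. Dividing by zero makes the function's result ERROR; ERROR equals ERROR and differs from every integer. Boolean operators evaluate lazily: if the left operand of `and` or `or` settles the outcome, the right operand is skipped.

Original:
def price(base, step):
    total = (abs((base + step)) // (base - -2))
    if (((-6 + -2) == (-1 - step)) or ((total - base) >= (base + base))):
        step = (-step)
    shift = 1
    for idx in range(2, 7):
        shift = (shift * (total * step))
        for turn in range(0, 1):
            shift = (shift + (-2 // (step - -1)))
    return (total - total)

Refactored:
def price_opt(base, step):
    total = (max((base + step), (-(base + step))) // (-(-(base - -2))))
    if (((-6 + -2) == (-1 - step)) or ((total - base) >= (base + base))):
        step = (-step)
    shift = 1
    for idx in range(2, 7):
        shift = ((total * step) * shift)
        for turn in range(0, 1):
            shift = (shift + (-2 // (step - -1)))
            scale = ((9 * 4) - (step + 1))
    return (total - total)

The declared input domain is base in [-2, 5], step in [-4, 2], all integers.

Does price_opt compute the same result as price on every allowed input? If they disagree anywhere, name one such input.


Differences: arithmetic usage differs; also local variable names differ; also min/max/abs usage differs; also statement counts differ; also constant usage differs — yet all 56 inputs agree.
verdict: equivalent


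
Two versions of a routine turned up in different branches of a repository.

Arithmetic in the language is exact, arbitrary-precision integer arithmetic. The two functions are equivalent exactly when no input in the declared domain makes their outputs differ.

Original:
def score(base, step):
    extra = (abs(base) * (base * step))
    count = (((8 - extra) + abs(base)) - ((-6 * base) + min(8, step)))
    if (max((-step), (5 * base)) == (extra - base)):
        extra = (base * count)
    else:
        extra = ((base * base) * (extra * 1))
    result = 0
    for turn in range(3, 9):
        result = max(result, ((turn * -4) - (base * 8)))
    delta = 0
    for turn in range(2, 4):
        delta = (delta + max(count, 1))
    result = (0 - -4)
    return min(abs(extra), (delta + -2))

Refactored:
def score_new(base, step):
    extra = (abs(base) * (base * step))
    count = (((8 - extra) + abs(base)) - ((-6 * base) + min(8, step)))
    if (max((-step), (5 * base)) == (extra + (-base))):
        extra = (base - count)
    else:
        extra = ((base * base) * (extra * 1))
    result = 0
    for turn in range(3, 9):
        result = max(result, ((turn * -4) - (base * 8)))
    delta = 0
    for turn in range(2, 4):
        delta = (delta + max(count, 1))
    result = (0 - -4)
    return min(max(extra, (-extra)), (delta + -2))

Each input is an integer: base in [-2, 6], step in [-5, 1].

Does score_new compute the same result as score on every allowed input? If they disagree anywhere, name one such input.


Evaluate both at base=0, step=0.
score: extra becomes 0; next count becomes 8; next (max((-step), (5 * base)) == (extra - base)) evaluates to true; next extra becomes 0; next result becomes 0; next at turn=3:; next result becomes 0; next at turn=4:; next result becomes 0; next at turn=5:; next result becomes 0; next at turn=6:; next result becomes 0; next at turn=7:; next result becomes 0; next at turn=8:; next result becomes 0; next delta becomes 0; next at turn=2:; next delta becomes 8; next at turn=3:; next delta becomes 16; next result becomes 4; next final value 0
score_new: extra becomes 0; next count becomes 8; next (max((-step), (5 * base)) == (extra + (-base))) evaluates to true; next extra becomes -8; next result becomes 0; next at turn=3:; next result becomes 0; next at turn=4:; next result becomes 0; next at turn=5:; next result becomes 0; next at turn=6:; next result becomes 0; next at turn=7:; next result becomes 0; next at turn=8:; next result becomes 0; next delta becomes 0; next at turn=2:; next delta becomes 8; next at turn=3:; next delta becomes 16; next result becomes 4; next final value 8
0 against 8: the behavior changed.
verdict: not equivalent; witness: base=0, step=0


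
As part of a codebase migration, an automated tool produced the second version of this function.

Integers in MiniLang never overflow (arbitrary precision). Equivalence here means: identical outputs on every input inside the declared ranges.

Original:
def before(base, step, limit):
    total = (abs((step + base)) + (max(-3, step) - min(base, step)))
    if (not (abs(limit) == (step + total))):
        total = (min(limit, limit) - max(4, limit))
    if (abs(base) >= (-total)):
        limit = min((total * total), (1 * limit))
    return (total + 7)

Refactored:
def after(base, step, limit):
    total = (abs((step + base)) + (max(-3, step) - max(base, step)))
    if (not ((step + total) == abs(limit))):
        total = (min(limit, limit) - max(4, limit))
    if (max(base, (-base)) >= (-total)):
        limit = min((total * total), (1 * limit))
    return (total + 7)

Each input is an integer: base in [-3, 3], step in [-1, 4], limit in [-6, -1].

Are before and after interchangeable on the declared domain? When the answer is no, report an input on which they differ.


The rewrite breaks on base=-3, step=-1, limit=-5, where the results are 13 and -2.
before: total = 6; (not (abs(limit) == (step + total))) -> false; (abs(base) >= (-total)) -> true; limit = -5; return 13
after: total = 4; (not ((step + total) == abs(limit))) -> true; total = -9; (max(base, (-base)) >= (-total)) -> false; return -2
verdict: not equivalent; witness: base=-3, step=-1, limit=-5


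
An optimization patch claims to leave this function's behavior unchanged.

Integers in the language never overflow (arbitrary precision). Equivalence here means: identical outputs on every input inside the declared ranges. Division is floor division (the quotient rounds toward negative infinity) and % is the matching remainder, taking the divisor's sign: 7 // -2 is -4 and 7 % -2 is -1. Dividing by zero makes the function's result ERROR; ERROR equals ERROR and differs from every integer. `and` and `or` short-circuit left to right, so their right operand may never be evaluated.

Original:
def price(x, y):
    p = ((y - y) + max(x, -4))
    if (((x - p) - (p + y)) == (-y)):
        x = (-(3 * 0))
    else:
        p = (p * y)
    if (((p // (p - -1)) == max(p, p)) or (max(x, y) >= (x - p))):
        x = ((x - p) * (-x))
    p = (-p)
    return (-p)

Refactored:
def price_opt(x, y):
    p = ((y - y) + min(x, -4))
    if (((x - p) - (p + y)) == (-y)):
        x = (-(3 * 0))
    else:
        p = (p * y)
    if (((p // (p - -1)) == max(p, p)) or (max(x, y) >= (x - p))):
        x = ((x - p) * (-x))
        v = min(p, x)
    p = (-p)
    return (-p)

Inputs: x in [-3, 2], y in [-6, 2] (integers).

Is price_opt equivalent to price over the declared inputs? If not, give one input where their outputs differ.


Input x=-3, y=-6: 18 from price versus 24 from price_opt.
verdict: not equivalent; witness: x=-3, y=-6


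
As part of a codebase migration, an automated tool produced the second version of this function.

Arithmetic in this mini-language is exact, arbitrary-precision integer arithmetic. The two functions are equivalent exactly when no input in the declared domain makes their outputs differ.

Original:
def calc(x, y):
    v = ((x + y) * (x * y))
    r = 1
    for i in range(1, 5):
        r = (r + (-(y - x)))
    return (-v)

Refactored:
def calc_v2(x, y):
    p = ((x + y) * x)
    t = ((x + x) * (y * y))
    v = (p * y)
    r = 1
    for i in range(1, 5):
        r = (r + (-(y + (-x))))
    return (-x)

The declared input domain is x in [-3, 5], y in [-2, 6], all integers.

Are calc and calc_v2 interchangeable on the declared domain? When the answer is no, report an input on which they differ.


The rewrite breaks on x=-3, y=-2, where the results are 30 and 3.
calc: v := -30 | r := 1 | iter i=1: | r := 0 | iter i=2: | r := -1 | iter i=3: | r := -2 | iter i=4: | r := -3 | result 30
calc_v2: p := 15 | t := -24 | v := -30 | r := 1 | iter i=1: | r := 0 | iter i=2: | r := -1 | iter i=3: | r := -2 | iter i=4: | r := -3 | result 3
verdict: not equivalent; witness: x=-3, y=-2


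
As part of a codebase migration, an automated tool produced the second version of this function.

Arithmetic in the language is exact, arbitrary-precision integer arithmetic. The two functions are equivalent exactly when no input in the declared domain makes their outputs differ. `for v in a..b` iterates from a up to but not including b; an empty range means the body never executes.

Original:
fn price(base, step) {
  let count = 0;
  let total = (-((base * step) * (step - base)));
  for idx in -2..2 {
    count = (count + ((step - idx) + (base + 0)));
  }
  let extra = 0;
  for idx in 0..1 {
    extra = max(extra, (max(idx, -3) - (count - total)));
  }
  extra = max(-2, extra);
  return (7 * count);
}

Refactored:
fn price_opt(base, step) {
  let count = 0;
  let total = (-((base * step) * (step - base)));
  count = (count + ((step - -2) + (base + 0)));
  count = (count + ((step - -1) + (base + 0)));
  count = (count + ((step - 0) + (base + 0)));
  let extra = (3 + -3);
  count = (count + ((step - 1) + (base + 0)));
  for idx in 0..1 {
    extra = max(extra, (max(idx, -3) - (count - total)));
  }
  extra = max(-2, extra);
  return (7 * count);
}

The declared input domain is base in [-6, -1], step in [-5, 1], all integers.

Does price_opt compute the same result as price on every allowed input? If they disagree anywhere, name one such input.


Side by side, the visible changes include: constant usage differs; also loop structure differs; also arithmetic usage differs; also statement counts differ.
One worked example (base=-3, step=-1) — price: count = 0; total = -6; [idx=-2]; count = -2; [idx=-1]; count = -5; [idx=0]; count = -9; [idx=1]; count = -14; extra = 0; [idx=0]; extra = 8; extra = 8; return -98; price_opt: count = 0; total = -6; count = -2; count = -5; count = -9; extra = 0; count = -14; [idx=0]; extra = 8; extra = 8; return -98; agreement on -98.
Checked all 42 inputs in the declared domain: the outputs agree on every one.
verdict: equivalent


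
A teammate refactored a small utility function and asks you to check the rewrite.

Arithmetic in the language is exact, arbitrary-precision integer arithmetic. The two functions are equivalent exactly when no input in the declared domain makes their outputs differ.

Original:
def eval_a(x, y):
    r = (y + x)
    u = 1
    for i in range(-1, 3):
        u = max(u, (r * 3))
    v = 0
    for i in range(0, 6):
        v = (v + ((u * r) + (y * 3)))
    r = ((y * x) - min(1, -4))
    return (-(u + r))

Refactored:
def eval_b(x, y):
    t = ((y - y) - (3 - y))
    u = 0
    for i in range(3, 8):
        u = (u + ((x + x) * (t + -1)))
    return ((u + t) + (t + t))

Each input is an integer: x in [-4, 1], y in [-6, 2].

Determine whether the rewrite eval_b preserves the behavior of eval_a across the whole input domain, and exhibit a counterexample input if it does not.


The rewrite breaks on x=-4, y=-6, where the results are -29 and 373.
eval_a: r=-10, then u=1, then (i=-1), then u=1, then (i=0), then u=1, then (i=1), then u=1, then (i=2), then u=1, then v=0, then (i=0), then v=-28, then (i=1), then v=-56, then (i=2), then v=-84, then (i=3), then v=-112, then (i=4), then v=-140, then (i=5), then v=-168, then r=28, then returns -29
eval_b: t=-9, then u=0, then (i=3), then u=80, then (i=4), then u=160, then (i=5), then u=240, then (i=6), then u=320, then (i=7), then u=400, then returns 373
verdict: not equivalent; witness: x=-4, y=-6


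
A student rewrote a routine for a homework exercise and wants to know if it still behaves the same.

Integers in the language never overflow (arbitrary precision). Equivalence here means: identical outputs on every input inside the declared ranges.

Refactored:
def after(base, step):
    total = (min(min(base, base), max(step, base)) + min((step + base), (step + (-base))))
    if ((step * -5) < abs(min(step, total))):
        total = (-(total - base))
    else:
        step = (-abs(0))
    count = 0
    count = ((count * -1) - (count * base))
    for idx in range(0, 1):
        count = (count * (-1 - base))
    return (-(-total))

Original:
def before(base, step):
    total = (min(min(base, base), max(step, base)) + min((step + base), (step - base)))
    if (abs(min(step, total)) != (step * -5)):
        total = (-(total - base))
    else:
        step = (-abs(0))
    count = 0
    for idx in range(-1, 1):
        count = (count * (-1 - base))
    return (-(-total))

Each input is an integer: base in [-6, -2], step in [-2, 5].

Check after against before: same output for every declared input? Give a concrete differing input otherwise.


The rewrite breaks on base=-3, step=-2, where the results are 5 and -8.
before: total = -8; (abs(min(step, total)) != (step * -5)) -> true; total = 5; count = 0; [idx=-1]; count = 0; [idx=0]; count = 0; return 5
after: total = -8; ((step * -5) < abs(min(step, total))) -> false; step = 0; count = 0; count = 0; [idx=0]; count = 0; return -8
verdict: not equivalent; witness: base=-3, step=-2


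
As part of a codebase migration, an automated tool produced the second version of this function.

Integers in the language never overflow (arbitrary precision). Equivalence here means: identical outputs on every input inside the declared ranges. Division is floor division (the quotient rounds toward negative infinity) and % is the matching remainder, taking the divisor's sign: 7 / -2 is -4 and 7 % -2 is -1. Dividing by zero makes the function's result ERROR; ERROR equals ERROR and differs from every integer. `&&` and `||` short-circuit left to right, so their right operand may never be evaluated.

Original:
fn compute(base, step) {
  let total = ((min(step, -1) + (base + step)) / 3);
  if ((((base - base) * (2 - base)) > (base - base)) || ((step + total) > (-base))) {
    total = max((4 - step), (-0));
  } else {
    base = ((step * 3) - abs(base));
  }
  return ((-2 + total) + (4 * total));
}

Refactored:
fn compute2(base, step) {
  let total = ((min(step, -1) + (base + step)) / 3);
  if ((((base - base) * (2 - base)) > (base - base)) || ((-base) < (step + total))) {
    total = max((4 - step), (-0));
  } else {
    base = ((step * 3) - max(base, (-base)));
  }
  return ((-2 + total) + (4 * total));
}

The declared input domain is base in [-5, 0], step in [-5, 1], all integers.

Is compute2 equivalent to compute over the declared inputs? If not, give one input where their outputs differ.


Comparing the listings, the differences include: min/max/abs usage differs; and comparison usage differs.
Spot check at base=-2, step=0 — compute: total = -1; ((((base - base) * (2 - base)) > (base - base)) || ((step + total) > (-base))) -> false; base = -2; return -7. compute2: total = -1; ((((base - base) * (2 - base)) > (base - base)) || ((-base) < (step + total))) -> false; base = -2; return -7. Both give -7.
Every one of the 42 inputs gives matching results.
verdict: equivalent


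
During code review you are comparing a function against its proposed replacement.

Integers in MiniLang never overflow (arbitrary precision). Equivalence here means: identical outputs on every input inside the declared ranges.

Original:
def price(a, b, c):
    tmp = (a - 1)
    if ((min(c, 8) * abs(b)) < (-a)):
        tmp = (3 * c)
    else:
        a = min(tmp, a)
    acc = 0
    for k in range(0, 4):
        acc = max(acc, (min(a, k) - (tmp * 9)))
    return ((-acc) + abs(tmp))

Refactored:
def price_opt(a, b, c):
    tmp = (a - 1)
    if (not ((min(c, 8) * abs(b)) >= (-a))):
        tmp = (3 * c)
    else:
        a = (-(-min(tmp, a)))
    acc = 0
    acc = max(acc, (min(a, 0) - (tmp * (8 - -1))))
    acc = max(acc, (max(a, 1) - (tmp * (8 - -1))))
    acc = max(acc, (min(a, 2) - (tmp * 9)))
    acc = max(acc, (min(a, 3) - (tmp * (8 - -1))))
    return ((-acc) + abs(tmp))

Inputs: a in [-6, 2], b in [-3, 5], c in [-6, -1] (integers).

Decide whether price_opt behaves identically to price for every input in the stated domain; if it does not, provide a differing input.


There is a counterexample at a=-6, b=-3, c=-6: -138 on one side, -145 on the other.
price: tmp becomes -7; next ((min(c, 8) * abs(b)) < (-a)) evaluates to true; next tmp becomes -18; next acc becomes 0; next at k=0:; next acc becomes 156; next at k=1:; next acc becomes 156; next at k=2:; next acc becomes 156; next at k=3:; next acc becomes 156; next final value -138
price_opt: tmp becomes -7; next (not ((min(c, 8) * abs(b)) >= (-a))) evaluates to true; next tmp becomes -18; next acc becomes 0; next acc becomes 156; next acc becomes 163; next acc becomes 163; next acc becomes 163; next final value -145
verdict: not equivalent; witness: a=-6, b=-3, c=-6


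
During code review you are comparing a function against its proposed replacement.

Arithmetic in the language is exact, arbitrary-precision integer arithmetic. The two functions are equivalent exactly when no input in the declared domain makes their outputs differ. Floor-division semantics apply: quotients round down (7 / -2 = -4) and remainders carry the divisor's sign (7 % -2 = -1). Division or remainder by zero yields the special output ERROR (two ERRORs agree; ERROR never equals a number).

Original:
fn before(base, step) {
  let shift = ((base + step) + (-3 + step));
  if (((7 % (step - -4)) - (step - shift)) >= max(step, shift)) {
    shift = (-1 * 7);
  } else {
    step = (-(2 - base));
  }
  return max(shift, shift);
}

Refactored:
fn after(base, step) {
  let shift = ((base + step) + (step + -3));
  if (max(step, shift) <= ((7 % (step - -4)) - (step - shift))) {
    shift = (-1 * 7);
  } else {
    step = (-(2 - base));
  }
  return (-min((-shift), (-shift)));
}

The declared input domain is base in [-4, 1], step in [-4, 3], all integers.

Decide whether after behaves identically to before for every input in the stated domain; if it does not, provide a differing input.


Although comparison usage differs; min/max/abs usage differs, 48/48 inputs agree.
verdict: equivalent


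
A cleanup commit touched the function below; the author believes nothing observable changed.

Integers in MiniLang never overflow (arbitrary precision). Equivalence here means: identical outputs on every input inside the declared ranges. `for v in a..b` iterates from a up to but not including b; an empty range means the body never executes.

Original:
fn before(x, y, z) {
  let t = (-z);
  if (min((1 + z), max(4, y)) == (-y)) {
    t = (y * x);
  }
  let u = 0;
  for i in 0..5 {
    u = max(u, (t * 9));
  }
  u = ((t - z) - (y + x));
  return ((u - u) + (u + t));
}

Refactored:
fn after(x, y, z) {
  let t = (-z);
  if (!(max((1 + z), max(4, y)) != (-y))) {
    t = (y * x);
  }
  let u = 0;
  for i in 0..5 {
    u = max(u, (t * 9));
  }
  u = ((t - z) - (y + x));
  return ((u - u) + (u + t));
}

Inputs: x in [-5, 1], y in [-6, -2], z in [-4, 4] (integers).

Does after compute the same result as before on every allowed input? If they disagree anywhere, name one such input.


Try x=-5, y=-5, z=4.
before: t := -4 | (min((1 + z), max(4, y)) == (-y)): false | u := 0 | iter i=0: | u := 0 | iter i=1: | u := 0 | iter i=2: | u := 0 | iter i=3: | u := 0 | iter i=4: | u := 0 | u := 2 | result -2
after: t := -4 | (!(max((1 + z), max(4, y)) != (-y))): true | t := 25 | u := 0 | iter i=0: | u := 225 | iter i=1: | u := 225 | iter i=2: | u := 225 | iter i=3: | u := 225 | iter i=4: | u := 225 | u := 31 | result 56
-2 vs 56 — the two versions disagree here.
verdict: not equivalent; witness: x=-5, y=-5, z=4


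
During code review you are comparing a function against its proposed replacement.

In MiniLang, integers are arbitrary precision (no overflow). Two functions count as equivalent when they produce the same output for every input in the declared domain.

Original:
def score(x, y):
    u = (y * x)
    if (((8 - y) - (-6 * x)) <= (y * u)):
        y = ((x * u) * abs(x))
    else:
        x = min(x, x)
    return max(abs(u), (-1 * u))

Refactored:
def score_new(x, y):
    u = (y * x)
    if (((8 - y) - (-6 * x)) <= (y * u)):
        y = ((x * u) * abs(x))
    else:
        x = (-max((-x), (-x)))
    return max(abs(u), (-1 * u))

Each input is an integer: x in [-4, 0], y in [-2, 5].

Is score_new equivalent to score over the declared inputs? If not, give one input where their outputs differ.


Changes here: min/max/abs usage differs; the full 40-point sweep finds no disagreement.
verdict: equivalent


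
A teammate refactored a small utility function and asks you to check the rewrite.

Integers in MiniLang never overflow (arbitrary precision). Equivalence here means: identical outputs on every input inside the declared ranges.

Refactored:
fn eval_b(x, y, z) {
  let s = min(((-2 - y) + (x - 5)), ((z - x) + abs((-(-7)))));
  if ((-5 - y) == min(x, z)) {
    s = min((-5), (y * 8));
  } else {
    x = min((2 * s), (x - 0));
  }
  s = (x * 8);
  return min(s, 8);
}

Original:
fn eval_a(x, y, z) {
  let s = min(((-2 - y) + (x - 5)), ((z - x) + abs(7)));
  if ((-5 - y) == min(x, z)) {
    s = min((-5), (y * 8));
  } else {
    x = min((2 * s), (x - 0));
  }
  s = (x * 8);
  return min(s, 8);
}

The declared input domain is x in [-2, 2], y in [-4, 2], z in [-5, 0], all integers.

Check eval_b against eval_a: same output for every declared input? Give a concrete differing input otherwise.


Equivalent — the differences include same computation, different form, yet no declared input distinguishes the two.
One worked example (x=-1, y=-4, z=-1) — eval_a: s := -4 | ((-5 - y) == min(x, z)): true | s := -32 | s := -8 | result -8; eval_b: s := -4 | ((-5 - y) == min(x, z)): true | s := -32 | s := -8 | result -8; agreement on -8.
Every one of the 210 inputs gives matching results.
verdict: equivalent


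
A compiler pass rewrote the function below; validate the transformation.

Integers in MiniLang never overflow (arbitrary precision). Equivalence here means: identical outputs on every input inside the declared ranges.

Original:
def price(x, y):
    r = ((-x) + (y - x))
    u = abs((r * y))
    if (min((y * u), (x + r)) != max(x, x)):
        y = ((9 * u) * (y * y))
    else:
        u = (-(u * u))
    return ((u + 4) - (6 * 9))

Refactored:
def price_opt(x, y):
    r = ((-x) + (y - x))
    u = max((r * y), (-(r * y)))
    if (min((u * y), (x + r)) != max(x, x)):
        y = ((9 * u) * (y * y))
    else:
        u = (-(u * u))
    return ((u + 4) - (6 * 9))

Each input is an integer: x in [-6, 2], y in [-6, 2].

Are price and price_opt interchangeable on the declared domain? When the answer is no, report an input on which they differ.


Comparing the listings, the differences include: min/max/abs usage differs, arithmetic usage differs.
One worked example (x=-4, y=-6) — price: r becomes 2; next u becomes 12; next (min((y * u), (x + r)) != max(x, x)) evaluates to true; next y becomes 3888; next final value -38; price_opt: r becomes 2; next u becomes 12; next (min((u * y), (x + r)) != max(x, x)) evaluates to true; next y becomes 3888; next final value -38; agreement on -38.
Across all 81 domain points the two functions coincide.
verdict: equivalent
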